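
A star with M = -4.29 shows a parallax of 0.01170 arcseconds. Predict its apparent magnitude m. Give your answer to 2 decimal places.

d = 1/p = 1/0.01170″ = 85.47 pc.
m − M = 5 log₁₀ d − 5 = 5 log₁₀(85.47) − 5 = 9.6591 − 5 = 4.6591.
m = M + (m − M) = -4.29 + 4.6591 = 0.37.

m = 0.37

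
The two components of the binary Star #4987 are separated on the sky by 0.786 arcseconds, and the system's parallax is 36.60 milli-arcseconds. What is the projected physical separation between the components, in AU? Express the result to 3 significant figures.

21.5 AU

d = 1/p = 1/0.03660″ = 27.322 pc.
At distance d (pc), an angle of θ arcsec spans θ·d AU: s = 0.786 × 27.322 = 21.475 AU.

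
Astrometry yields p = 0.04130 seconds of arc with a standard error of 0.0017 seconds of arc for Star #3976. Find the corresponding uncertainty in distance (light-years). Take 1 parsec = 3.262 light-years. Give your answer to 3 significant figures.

3.25 ly

d = 1/p, so σ_d = σ_p / p².
σ_d = 0.00170 / (0.04130)² = 0.00170 / 0.0017057 = 0.99666 pc = 0.99666 × 3.262 ly = 3.2511 ly.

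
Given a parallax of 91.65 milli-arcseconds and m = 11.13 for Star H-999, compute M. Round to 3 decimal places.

M = 10.941

d = 1/p = 1/0.09165″ = 10.911 pc.
m − M = 5 log₁₀(10.911) − 5 = 5.1893 − 5 = 0.1893.
M = m − (m − M) = 11.13 − 0.1893 = 10.941.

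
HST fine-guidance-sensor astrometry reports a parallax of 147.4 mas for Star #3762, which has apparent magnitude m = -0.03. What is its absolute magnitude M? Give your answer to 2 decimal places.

M = 0.81

d = 1/p = 1/0.1474″ = 6.7843 pc.
m − M = 5 log₁₀(6.7843) − 5 = 4.1575 − 5 = -0.8425.
M = m − (m − M) = -0.03 − (-0.8425) = 0.81.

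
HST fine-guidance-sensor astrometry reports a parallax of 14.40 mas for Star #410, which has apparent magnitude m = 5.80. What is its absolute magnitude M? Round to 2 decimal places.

d = 1/p = 1/0.01440″ = 69.444 pc.
m − M = 5 log₁₀(69.444) − 5 = 9.2082 − 5 = 4.2082.
M = m − (m − M) = 5.80 − 4.2082 = 1.59.

M = 1.59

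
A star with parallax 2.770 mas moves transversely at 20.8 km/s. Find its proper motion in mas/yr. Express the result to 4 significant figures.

d = 1/p = 1/0.002770″ = 361.01 pc.
μ = v_t / (4.74 d) = 20.8 / (4.74 × 361.01) = 20.8 / 1711.2 = 0.012155 ″/yr = 12.155 mas/yr.

12.16 mas/yr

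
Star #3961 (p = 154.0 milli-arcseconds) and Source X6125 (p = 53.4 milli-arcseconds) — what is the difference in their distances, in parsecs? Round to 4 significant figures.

d_A = 1/0.1540″ = 6.4935 pc; d_B = 1/0.05340″ = 18.727 pc.
|d_B − d_A| = |18.727 − 6.4935| = 12.234 pc.

12.23 pc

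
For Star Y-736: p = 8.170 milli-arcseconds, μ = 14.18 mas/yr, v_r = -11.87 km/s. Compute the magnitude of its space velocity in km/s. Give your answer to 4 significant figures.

14.44 km/s

d = 1/p = 1/0.008170″ = 122.4 pc.
μ = 14.18 mas/yr = 0.01418 ″/yr.
v_t = 4.740 μ d = 4.740 × 0.01418 × 122.4 = 8.2269 km/s.
v = √(v_r² + v_t²) = √((-11.87)² + 8.2269²) = √208.579 = 14.442 km/s.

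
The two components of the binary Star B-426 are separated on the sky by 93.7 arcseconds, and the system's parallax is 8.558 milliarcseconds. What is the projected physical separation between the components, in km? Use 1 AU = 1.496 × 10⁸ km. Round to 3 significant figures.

d = 1/p = 1/0.008558″ = 116.85 pc.
At distance d (pc), an angle of θ arcsec spans θ·d AU: s = 93.7 × 116.85 = 10949 AU.
= 10949 × 1.496 × 10⁸ km = 1.6380 × 10^12 km.

1.64 × 10^12 km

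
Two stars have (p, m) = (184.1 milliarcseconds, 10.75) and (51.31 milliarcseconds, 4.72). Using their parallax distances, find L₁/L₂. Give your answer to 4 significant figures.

L₁/L₂ = 0.0003008

d₁ = 1/p₁ = 1/0.1841″ = 5.4318 pc; d₂ = 1/p₂ = 1/0.05131″ = 19.489 pc.
M₁ = m₁ − 5 log₁₀ d₁ + 5 = 10.75 − 3.6747 + 5 = 12.0753.
M₂ = 4.72 − 6.4489 + 5 = 3.2711.
L₁/L₂ = 10^(0.4(M₂ − M₁)) = 10^(0.4 × (-8.8042)) = 10^(-3.52168) = 0.00030083.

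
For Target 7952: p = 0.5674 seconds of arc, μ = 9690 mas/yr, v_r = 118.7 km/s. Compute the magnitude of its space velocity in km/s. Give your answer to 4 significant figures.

d = 1/p = 1/0.5674″ = 1.7624 pc.
μ = 9690 mas/yr = 9.690 ″/yr.
v_t = 4.740 μ d = 4.740 × 9.690 × 1.7624 = 80.948 km/s.
v = √(v_r² + v_t²) = √(118.7² + 80.948²) = √20642.3 = 143.67 km/s.

143.7 km/s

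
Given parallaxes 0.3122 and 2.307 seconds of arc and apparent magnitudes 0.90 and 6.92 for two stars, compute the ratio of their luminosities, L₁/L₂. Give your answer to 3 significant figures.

d₁ = 1/p₁ = 1/0.3122″ = 3.2031 pc; d₂ = 1/p₂ = 1/2.307″ = 0.43346 pc.
M₁ = m₁ − 5 log₁₀ d₁ + 5 = 0.90 − 2.5279 + 5 = 3.3721.
M₂ = 6.92 − (-1.8153) + 5 = 13.7353.
L₁/L₂ = 10^(0.4(M₂ − M₁)) = 10^(0.4 × 10.3632) = 10^4.14528 = 13973.

L₁/L₂ = 14000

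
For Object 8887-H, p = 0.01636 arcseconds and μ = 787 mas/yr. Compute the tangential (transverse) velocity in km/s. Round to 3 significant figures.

228 km/s

d = 1/p = 1/0.01636″ = 61.125 pc.
μ = 787 mas/yr = 0.787 ″/yr.
v_t = 4.74 × μ × d = 4.74 × 0.787 × 61.125 = 228.02 km/s.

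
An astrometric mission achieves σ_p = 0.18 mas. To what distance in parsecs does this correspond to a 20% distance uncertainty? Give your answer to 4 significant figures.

1111 pc

σ_d/d = σ_p/p, so the condition is σ_p/p ≤ 0.20, i.e. p ≥ σ_p/0.20.
p_min = 0.18/0.20 = 0.9 mas = 0.0009 arcsec.
d_max = 1/p_min = 1/0.0009 = 1111.1 pc.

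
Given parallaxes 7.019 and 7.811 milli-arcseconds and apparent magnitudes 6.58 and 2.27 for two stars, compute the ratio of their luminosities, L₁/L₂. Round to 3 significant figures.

d₁ = 1/p₁ = 1/0.007019″ = 142.47 pc; d₂ = 1/p₂ = 1/0.007811″ = 128.02 pc.
M₁ = m₁ − 5 log₁₀ d₁ + 5 = 6.58 − 10.7686 + 5 = 0.8114.
M₂ = 2.27 − 10.5364 + 5 = -3.2664.
L₁/L₂ = 10^(0.4(M₂ − M₁)) = 10^(0.4 × (-4.0778)) = 10^(-1.63112) = 0.023382.

L₁/L₂ = 0.0234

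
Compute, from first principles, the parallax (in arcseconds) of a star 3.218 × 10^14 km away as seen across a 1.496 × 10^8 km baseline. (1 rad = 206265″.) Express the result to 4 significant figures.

0.09589 arcsec

θ ≈ B/d = (1.496 × 10^8) / (3.218 × 10^14) = 4.6489 × 10^-7 rad.
In arcseconds: 4.6489 × 10^-7 × 206265 = 0.095891″.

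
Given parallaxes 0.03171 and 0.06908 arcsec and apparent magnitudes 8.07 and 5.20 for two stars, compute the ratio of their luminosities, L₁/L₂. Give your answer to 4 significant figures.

d₁ = 1/p₁ = 1/0.03171″ = 31.536 pc; d₂ = 1/p₂ = 1/0.06908″ = 14.476 pc.
M₁ = m₁ − 5 log₁₀ d₁ + 5 = 8.07 − 7.4940 + 5 = 5.5760.
M₂ = 5.20 − 5.8032 + 5 = 4.3968.
L₁/L₂ = 10^(0.4(M₂ − M₁)) = 10^(0.4 × (-1.1792)) = 10^(-0.47168) = 0.33754.

L₁/L₂ = 0.3375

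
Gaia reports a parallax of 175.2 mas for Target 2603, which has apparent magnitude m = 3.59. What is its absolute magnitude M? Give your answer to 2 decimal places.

d = 1/p = 1/0.1752″ = 5.7078 pc.
m − M = 5 log₁₀(5.7078) − 5 = 3.7823 − 5 = -1.2177.
M = m − (m − M) = 3.59 − (-1.2177) = 4.81.

M = 4.81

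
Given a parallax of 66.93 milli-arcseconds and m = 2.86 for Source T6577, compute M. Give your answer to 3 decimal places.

d = 1/p = 1/0.06693″ = 14.941 pc.
m − M = 5 log₁₀(14.941) − 5 = 5.8719 − 5 = 0.8719.
M = m − (m − M) = 2.86 − 0.8719 = 1.988.

M = 1.988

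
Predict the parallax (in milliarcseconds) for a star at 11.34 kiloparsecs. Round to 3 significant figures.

0.0882 mas

d = 11.34 kpc = 11340 pc.
p = 1/d = 1/11340 = 0.000088183 arcsec.
= 0.000088183 × 1000 = 0.088183 mas.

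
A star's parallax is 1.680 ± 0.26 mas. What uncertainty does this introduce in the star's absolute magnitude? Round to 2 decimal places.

σ_M = 0.34 mag

M = m − 5 log₁₀ d + 5 = m + 5 log₁₀ p + 5, so ∂M/∂p = 5/(p ln 10).
σ_M = (5/ln 10) · (σ_p/p) = 2.1715 × 0.26/1.680 = 2.1715 × 0.15476 = 0.33606.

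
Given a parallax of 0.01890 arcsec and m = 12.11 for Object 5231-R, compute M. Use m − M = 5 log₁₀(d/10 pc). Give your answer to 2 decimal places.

d = 1/p = 1/0.01890″ = 52.91 pc.
m − M = 5 log₁₀(52.91) − 5 = 8.6177 − 5 = 3.6177.
M = m − (m − M) = 12.11 − 3.6177 = 8.49.

M = 8.49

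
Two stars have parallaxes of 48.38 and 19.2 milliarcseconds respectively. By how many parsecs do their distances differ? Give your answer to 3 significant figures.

31.4 pc

d_A = 1/0.04838″ = 20.67 pc; d_B = 1/0.01920″ = 52.083 pc.
|d_B − d_A| = |52.083 − 20.67| = 31.413 pc.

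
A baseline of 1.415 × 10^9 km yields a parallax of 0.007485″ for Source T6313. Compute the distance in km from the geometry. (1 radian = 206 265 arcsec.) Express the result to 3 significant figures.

3.90 × 10^16 km

θ = 0.007485″ = 0.007485/206265 = 3.6288 × 10^-8 rad.
d = B/θ = (1.415 × 10^9) / (3.6288 × 10^-8) = 3.8994 × 10^16 km.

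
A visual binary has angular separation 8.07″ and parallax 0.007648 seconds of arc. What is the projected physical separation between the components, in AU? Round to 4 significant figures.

1055 AU

d = 1/p = 1/0.007648″ = 130.75 pc.
At distance d (pc), an angle of θ arcsec spans θ·d AU: s = 8.07 × 130.75 = 1055.2 AU.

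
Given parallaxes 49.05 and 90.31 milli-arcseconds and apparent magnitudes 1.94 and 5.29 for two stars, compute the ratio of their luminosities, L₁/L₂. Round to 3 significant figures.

d₁ = 1/p₁ = 1/0.04905″ = 20.387 pc; d₂ = 1/p₂ = 1/0.09031″ = 11.073 pc.
M₁ = m₁ − 5 log₁₀ d₁ + 5 = 1.94 − 6.5468 + 5 = 0.3932.
M₂ = 5.29 − 5.2213 + 5 = 5.0687.
L₁/L₂ = 10^(0.4(M₂ − M₁)) = 10^(0.4 × 4.6755) = 10^1.87020 = 74.165.

L₁/L₂ = 74.2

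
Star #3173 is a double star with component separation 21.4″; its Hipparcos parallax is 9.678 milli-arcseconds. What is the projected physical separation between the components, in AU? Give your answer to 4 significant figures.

d = 1/p = 1/0.009678″ = 103.33 pc.
At distance d (pc), an angle of θ arcsec spans θ·d AU: s = 21.4 × 103.33 = 2211.3 AU.

2211 AU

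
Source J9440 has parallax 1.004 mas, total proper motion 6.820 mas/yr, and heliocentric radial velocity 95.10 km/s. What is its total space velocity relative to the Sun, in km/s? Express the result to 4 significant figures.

100.4 km/s

d = 1/p = 1/0.001004″ = 996.02 pc.
μ = 6.820 mas/yr = 0.006820 ″/yr.
v_t = 4.740 μ d = 4.740 × 0.006820 × 996.02 = 32.198 km/s.
v = √(v_r² + v_t²) = √(95.10² + 32.198²) = √10080.7 = 100.4 km/s.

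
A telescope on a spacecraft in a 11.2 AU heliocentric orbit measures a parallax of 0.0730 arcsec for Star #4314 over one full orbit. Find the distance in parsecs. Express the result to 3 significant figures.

153 pc

With baseline B (in AU) and parallax p (in arcsec), d = B/p parsecs.
d = 11.2 / 0.0730 = 153.42 pc.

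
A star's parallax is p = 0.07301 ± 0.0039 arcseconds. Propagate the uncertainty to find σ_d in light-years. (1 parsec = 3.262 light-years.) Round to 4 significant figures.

d = 1/p, so σ_d = σ_p / p².
σ_d = 0.00390 / (0.07301)² = 0.00390 / 0.0053305 = 0.73164 pc = 0.73164 × 3.262 ly = 2.3866 ly.

2.387 ly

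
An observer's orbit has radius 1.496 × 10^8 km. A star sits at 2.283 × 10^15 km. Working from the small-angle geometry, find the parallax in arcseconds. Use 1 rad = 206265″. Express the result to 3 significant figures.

θ ≈ B/d = (1.496 × 10^8) / (2.283 × 10^15) = 6.5528 × 10^-8 rad.
In arcseconds: 6.5528 × 10^-8 × 206265 = 0.013516″.

0.0135 arcsec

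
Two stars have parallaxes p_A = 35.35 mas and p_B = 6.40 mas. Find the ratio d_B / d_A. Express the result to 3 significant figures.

Since d = 1/p, d_B/d_A = p_A/p_B.
= 35.35 / 6.40 = 5.5234.

5.52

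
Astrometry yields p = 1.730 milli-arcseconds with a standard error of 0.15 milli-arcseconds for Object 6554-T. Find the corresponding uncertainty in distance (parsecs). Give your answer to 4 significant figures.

d = 1/p, so σ_d = σ_p / p².
σ_d = 0.000150 / (0.001730)² = 0.000150 / 0.0000029929 = 50.119 pc.

50.12 pc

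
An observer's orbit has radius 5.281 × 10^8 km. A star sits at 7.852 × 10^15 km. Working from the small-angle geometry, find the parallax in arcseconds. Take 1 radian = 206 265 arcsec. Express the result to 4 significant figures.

θ ≈ B/d = (5.281 × 10^8) / (7.852 × 10^15) = 6.7257 × 10^-8 rad.
In arcseconds: 6.7257 × 10^-8 × 206265 = 0.013873″.

0.01387 arcsec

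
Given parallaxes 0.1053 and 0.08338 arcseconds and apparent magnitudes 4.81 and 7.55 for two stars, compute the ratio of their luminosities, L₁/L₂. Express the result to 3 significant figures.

d₁ = 1/p₁ = 1/0.1053″ = 9.4967 pc; d₂ = 1/p₂ = 1/0.08338″ = 11.993 pc.
M₁ = m₁ − 5 log₁₀ d₁ + 5 = 4.81 − 4.8879 + 5 = 4.9221.
M₂ = 7.55 − 5.3946 + 5 = 7.1554.
L₁/L₂ = 10^(0.4(M₂ − M₁)) = 10^(0.4 × 2.2333) = 10^0.89332 = 7.822.

L₁/L₂ = 7.82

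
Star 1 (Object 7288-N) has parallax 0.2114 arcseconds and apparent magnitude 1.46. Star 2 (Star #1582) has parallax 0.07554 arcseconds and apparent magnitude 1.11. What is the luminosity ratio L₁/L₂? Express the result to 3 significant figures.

d₁ = 1/p₁ = 1/0.2114″ = 4.7304 pc; d₂ = 1/p₂ = 1/0.07554″ = 13.238 pc.
M₁ = m₁ − 5 log₁₀ d₁ + 5 = 1.46 − 3.3745 + 5 = 3.0855.
M₂ = 1.11 − 5.6091 + 5 = 0.5009.
L₁/L₂ = 10^(0.4(M₂ − M₁)) = 10^(0.4 × (-2.5846)) = 10^(-1.03384) = 0.092504.

L₁/L₂ = 0.0925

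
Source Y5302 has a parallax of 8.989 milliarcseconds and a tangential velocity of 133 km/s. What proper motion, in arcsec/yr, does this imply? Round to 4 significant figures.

d = 1/p = 1/0.008989″ = 111.25 pc.
μ = v_t / (4.74 d) = 133 / (4.74 × 111.25) = 133 / 527.33 = 0.25221 ″/yr.

0.2522 arcsec/yr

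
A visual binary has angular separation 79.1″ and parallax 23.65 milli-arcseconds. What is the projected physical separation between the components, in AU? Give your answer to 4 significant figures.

3345 AU

d = 1/p = 1/0.02365″ = 42.283 pc.
At distance d (pc), an angle of θ arcsec spans θ·d AU: s = 79.1 × 42.283 = 3344.6 AU.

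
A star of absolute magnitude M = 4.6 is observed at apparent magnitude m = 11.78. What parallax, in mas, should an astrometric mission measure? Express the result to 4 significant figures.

3.664 mas

m − M = 11.78 − 4.6 = 7.18.
d = 10^((m−M)/5 + 1) = 10^2.436 = 272.9 pc.
p = 1/d = 1/272.9 = 0.0036643 arcsec = 3.6643 mas.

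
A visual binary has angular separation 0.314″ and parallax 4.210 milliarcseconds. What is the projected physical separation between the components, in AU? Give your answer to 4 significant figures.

d = 1/p = 1/0.004210″ = 237.53 pc.
At distance d (pc), an angle of θ arcsec spans θ·d AU: s = 0.314 × 237.53 = 74.584 AU.

74.58 AU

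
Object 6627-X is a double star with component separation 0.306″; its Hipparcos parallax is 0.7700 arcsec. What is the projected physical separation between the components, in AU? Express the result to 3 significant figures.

d = 1/p = 1/0.7700″ = 1.2987 pc.
At distance d (pc), an angle of θ arcsec spans θ·d AU: s = 0.306 × 1.2987 = 0.3974 AU.

0.397 AU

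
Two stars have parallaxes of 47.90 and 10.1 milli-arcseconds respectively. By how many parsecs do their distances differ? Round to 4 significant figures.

78.13 pc

d_A = 1/0.04790″ = 20.877 pc; d_B = 1/0.01010″ = 99.01 pc.
|d_B − d_A| = |99.01 − 20.877| = 78.133 pc.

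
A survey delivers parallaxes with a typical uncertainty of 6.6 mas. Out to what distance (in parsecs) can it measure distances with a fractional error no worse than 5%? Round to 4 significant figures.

7.576 pc

σ_d/d = σ_p/p, so the condition is σ_p/p ≤ 0.05, i.e. p ≥ σ_p/0.05.
p_min = 6.6/0.05 = 132 mas = 0.132 arcsec.
d_max = 1/p_min = 1/0.132 = 7.5758 pc.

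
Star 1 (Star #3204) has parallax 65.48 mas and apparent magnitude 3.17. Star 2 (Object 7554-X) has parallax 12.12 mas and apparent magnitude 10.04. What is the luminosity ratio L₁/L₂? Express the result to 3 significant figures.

L₁/L₂ = 19.2

d₁ = 1/p₁ = 1/0.06548″ = 15.272 pc; d₂ = 1/p₂ = 1/0.01212″ = 82.508 pc.
M₁ = m₁ − 5 log₁₀ d₁ + 5 = 3.17 − 5.9195 + 5 = 2.2505.
M₂ = 10.04 − 9.5825 + 5 = 5.4575.
L₁/L₂ = 10^(0.4(M₂ − M₁)) = 10^(0.4 × 3.2070) = 10^1.28280 = 19.178.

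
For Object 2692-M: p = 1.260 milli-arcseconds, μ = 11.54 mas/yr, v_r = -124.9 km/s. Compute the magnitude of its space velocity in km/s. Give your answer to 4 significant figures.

d = 1/p = 1/0.001260″ = 793.65 pc.
μ = 11.54 mas/yr = 0.01154 ″/yr.
v_t = 4.740 μ d = 4.740 × 0.01154 × 793.65 = 43.412 km/s.
v = √(v_r² + v_t²) = √((-124.9)² + 43.412²) = √17484.6 = 132.23 km/s.

132.2 km/s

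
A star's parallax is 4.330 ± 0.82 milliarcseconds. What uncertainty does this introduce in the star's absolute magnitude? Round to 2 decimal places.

σ_M = 0.41 mag

M = m − 5 log₁₀ d + 5 = m + 5 log₁₀ p + 5, so ∂M/∂p = 5/(p ln 10).
σ_M = (5/ln 10) · (σ_p/p) = 2.1715 × 0.82/4.330 = 2.1715 × 0.18938 = 0.41124.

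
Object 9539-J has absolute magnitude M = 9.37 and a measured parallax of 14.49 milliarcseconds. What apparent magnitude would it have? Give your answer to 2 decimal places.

m = 13.56

d = 1/p = 1/0.01449″ = 69.013 pc.
m − M = 5 log₁₀ d − 5 = 5 log₁₀(69.013) − 5 = 9.1947 − 5 = 4.1947.
m = M + (m − M) = 9.37 + 4.1947 = 13.56.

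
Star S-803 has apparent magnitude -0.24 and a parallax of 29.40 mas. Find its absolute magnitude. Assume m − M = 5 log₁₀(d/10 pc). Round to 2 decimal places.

M = -2.90

d = 1/p = 1/0.02940″ = 34.014 pc.
m − M = 5 log₁₀(34.014) − 5 = 7.6583 − 5 = 2.6583.
M = m − (m − M) = -0.24 − 2.6583 = -2.90.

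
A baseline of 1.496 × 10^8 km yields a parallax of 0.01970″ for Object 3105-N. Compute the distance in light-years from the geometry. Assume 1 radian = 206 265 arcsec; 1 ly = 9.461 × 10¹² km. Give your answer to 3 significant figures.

θ = 0.01970″ = 0.01970/206265 = 9.5508 × 10^-8 rad.
d = B/θ = (1.496 × 10^8) / (9.5508 × 10^-8) = 1.5664 × 10^15 km = (1.5664 × 10^15) / (9.461 × 10^12) ly = 165.56 ly.

166 ly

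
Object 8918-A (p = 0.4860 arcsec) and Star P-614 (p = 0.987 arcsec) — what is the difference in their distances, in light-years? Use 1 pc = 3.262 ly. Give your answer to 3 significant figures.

d_A = 1/0.4860″ = 2.0576 pc; d_B = 1/0.9870″ = 1.0132 pc.
|d_B − d_A| = |1.0132 − 2.0576| = 1.0444 pc = 1.0444 × 3.262 ly = 3.4068 ly.

3.41 ly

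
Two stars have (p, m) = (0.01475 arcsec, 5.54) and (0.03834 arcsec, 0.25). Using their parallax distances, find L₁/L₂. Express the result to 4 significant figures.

d₁ = 1/p₁ = 1/0.01475″ = 67.797 pc; d₂ = 1/p₂ = 1/0.03834″ = 26.082 pc.
M₁ = m₁ − 5 log₁₀ d₁ + 5 = 5.54 − 9.1561 + 5 = 1.3839.
M₂ = 0.25 − 7.0817 + 5 = -1.8317.
L₁/L₂ = 10^(0.4(M₂ − M₁)) = 10^(0.4 × (-3.2156)) = 10^(-1.28624) = 0.051732.

L₁/L₂ = 0.05173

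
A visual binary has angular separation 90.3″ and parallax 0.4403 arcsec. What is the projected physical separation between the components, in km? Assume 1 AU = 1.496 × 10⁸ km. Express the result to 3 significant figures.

3.07 × 10^10 km

d = 1/p = 1/0.4403″ = 2.2712 pc.
At distance d (pc), an angle of θ arcsec spans θ·d AU: s = 90.3 × 2.2712 = 205.09 AU.
= 205.09 × 1.496 × 10⁸ km = 3.0681 × 10^10 km.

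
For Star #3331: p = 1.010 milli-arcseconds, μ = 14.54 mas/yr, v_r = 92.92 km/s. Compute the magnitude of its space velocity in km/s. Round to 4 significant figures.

115.3 km/s

d = 1/p = 1/0.001010″ = 990.1 pc.
μ = 14.54 mas/yr = 0.01454 ″/yr.
v_t = 4.740 μ d = 4.740 × 0.01454 × 990.1 = 68.237 km/s.
v = √(v_r² + v_t²) = √(92.92² + 68.237²) = √13290.4 = 115.28 km/s.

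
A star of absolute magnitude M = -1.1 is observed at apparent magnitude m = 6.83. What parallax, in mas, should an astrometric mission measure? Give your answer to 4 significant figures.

m − M = 6.83 − (-1.1) = 7.93.
d = 10^((m−M)/5 + 1) = 10^2.586 = 385.48 pc.
p = 1/d = 1/385.48 = 0.0025942 arcsec = 2.5942 mas.

2.594 mas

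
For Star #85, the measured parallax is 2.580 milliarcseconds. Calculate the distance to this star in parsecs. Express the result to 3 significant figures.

388 pc

p = 2.580 milliarcseconds = 0.002580 arcsec.
d = 1/p = 1/0.002580 = 387.6 pc.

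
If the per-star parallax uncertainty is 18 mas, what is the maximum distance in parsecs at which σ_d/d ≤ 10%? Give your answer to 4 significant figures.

σ_d/d = σ_p/p, so the condition is σ_p/p ≤ 0.10, i.e. p ≥ σ_p/0.10.
p_min = 18/0.10 = 180 mas = 0.18 arcsec.
d_max = 1/p_min = 1/0.18 = 5.5556 pc.

5.556 pc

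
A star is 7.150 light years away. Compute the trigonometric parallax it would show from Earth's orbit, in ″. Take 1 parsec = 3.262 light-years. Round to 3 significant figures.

0.456 ″

d = 7.150 ly ÷ 3.262 = 2.1919 pc.
p = 1/d = 1/2.1919 = 0.45623 arcsec.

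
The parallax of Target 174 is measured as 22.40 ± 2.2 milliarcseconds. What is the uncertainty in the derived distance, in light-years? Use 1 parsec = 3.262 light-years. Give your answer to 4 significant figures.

d = 1/p, so σ_d = σ_p / p².
σ_d = 0.00220 / (0.02240)² = 0.00220 / 0.00050176 = 4.3846 pc = 4.3846 × 3.262 ly = 14.303 ly.

14.30 ly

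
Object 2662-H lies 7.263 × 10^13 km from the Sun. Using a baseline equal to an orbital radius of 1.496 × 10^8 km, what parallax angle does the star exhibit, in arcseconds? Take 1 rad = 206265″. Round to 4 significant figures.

θ ≈ B/d = (1.496 × 10^8) / (7.263 × 10^13) = 2.0598 × 10^-6 rad.
In arcseconds: 2.0598 × 10^-6 × 206265 = 0.42486″.

0.4249 arcsec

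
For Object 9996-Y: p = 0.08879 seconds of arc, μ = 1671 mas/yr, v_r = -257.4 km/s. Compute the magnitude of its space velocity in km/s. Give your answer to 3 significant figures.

272 km/s

d = 1/p = 1/0.08879″ = 11.263 pc.
μ = 1671 mas/yr = 1.671 ″/yr.
v_t = 4.740 μ d = 4.740 × 1.671 × 11.263 = 89.209 km/s.
v = √(v_r² + v_t²) = √((-257.4)² + 89.209²) = √74213 = 272.42 km/s.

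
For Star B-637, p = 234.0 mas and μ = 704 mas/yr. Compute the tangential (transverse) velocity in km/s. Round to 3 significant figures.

14.3 km/s

d = 1/p = 1/0.2340″ = 4.2735 pc.
μ = 704 mas/yr = 0.704 ″/yr.
v_t = 4.74 × μ × d = 4.74 × 0.704 × 4.2735 = 14.26 km/s.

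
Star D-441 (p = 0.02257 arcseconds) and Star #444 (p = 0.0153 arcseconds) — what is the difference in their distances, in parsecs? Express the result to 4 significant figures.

d_A = 1/0.02257″ = 44.307 pc; d_B = 1/0.01530″ = 65.359 pc.
|d_B − d_A| = |65.359 − 44.307| = 21.052 pc.

21.05 pc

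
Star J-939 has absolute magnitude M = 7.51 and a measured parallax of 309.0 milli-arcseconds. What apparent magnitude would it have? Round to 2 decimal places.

d = 1/p = 1/0.3090″ = 3.2362 pc.
m − M = 5 log₁₀ d − 5 = 5 log₁₀(3.2362) − 5 = 2.5502 − 5 = -2.4498.
m = M + (m − M) = 7.51 + (-2.4498) = 5.06.

m = 5.06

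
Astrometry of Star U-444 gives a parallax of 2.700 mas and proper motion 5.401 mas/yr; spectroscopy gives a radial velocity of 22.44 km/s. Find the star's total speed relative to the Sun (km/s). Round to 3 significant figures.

d = 1/p = 1/0.002700″ = 370.37 pc.
μ = 5.401 mas/yr = 0.005401 ″/yr.
v_t = 4.740 μ d = 4.740 × 0.005401 × 370.37 = 9.4817 km/s.
v = √(v_r² + v_t²) = √(22.44² + 9.4817²) = √593.456 = 24.361 km/s.

24.4 km/s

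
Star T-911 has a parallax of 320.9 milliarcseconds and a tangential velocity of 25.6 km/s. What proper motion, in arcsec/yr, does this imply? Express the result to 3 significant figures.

1.73 arcsec/yr

d = 1/p = 1/0.3209″ = 3.1162 pc.
μ = v_t / (4.74 d) = 25.6 / (4.74 × 3.1162) = 25.6 / 14.771 = 1.7331 ″/yr.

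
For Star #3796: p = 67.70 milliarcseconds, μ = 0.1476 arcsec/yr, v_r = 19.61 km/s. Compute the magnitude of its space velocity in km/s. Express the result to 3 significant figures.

d = 1/p = 1/0.06770″ = 14.771 pc.
v_t = 4.740 μ d = 4.740 × 0.1476 × 14.771 = 10.334 km/s.
v = √(v_r² + v_t²) = √(19.61² + 10.334²) = √491.344 = 22.166 km/s.

22.2 km/s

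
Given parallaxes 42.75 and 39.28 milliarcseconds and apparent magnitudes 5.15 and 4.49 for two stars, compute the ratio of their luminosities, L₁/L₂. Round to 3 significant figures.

d₁ = 1/p₁ = 1/0.04275″ = 23.392 pc; d₂ = 1/p₂ = 1/0.03928″ = 25.458 pc.
M₁ = m₁ − 5 log₁₀ d₁ + 5 = 5.15 − 6.8453 + 5 = 3.3047.
M₂ = 4.49 − 7.0291 + 5 = 2.4609.
L₁/L₂ = 10^(0.4(M₂ − M₁)) = 10^(0.4 × (-0.8438)) = 10^(-0.33752) = 0.45971.

L₁/L₂ = 0.460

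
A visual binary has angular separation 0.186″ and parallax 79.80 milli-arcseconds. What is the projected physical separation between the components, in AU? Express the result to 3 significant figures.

d = 1/p = 1/0.07980″ = 12.531 pc.
At distance d (pc), an angle of θ arcsec spans θ·d AU: s = 0.186 × 12.531 = 2.3308 AU.

2.33 AU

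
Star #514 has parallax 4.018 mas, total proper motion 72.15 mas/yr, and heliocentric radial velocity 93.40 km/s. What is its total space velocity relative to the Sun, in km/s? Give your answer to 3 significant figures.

d = 1/p = 1/0.004018″ = 248.88 pc.
μ = 72.15 mas/yr = 0.07215 ″/yr.
v_t = 4.740 μ d = 4.740 × 0.07215 × 248.88 = 85.115 km/s.
v = √(v_r² + v_t²) = √(93.40² + 85.115²) = √15968.1 = 126.36 km/s.

126 km/s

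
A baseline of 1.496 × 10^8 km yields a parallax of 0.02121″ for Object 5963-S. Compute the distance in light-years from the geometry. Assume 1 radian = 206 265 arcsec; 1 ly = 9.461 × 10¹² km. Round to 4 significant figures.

153.8 ly

θ = 0.02121″ = 0.02121/206265 = 1.0283 × 10^-7 rad.
d = B/θ = (1.496 × 10^8) / (1.0283 × 10^-7) = 1.4548 × 10^15 km = (1.4548 × 10^15) / (9.461 × 10^12) ly = 153.77 ly.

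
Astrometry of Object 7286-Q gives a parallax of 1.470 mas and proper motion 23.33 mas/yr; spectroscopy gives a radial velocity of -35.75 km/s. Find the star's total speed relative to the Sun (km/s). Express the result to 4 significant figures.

d = 1/p = 1/0.001470″ = 680.27 pc.
μ = 23.33 mas/yr = 0.02333 ″/yr.
v_t = 4.740 μ d = 4.740 × 0.02333 × 680.27 = 75.227 km/s.
v = √(v_r² + v_t²) = √((-35.75)² + 75.227²) = √6937.16 = 83.29 km/s.

83.29 km/s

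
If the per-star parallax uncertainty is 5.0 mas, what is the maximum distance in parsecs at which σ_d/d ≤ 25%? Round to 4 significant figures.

σ_d/d = σ_p/p, so the condition is σ_p/p ≤ 0.25, i.e. p ≥ σ_p/0.25.
p_min = 5.0/0.25 = 20 mas = 0.02 arcsec.
d_max = 1/p_min = 1/0.02 = 50 pc.

50.00 pc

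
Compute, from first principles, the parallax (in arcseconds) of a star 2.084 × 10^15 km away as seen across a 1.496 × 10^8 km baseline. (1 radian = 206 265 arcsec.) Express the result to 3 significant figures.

θ ≈ B/d = (1.496 × 10^8) / (2.084 × 10^15) = 7.1785 × 10^-8 rad.
In arcseconds: 7.1785 × 10^-8 × 206265 = 0.014807″.

0.0148 arcsec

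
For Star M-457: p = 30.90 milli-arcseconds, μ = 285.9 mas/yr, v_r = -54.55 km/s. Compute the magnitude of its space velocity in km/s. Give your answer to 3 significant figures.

d = 1/p = 1/0.03090″ = 32.362 pc.
μ = 285.9 mas/yr = 0.2859 ″/yr.
v_t = 4.740 μ d = 4.740 × 0.2859 × 32.362 = 43.856 km/s.
v = √(v_r² + v_t²) = √((-54.55)² + 43.856²) = √4899.05 = 69.993 km/s.

70.0 km/s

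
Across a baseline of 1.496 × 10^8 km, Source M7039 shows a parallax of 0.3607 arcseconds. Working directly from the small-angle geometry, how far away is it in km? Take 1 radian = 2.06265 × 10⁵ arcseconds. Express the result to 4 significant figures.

8.555 × 10^13 km

θ = 0.3607″ = 0.3607/206265 = 1.7487 × 10^-6 rad.
d = B/θ = (1.496 × 10^8) / (1.7487 × 10^-6) = 8.5549 × 10^13 km.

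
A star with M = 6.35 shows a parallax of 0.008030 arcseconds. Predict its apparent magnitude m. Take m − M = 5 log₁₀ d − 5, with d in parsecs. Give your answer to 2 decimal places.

d = 1/p = 1/0.008030″ = 124.53 pc.
m − M = 5 log₁₀ d − 5 = 5 log₁₀(124.53) − 5 = 10.4764 − 5 = 5.4764.
m = M + (m − M) = 6.35 + 5.4764 = 11.83.

m = 11.83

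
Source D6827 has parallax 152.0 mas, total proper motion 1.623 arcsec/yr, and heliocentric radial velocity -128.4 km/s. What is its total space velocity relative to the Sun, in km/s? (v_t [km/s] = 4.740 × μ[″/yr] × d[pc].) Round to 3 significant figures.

138 km/s

d = 1/p = 1/0.1520″ = 6.5789 pc.
v_t = 4.740 μ d = 4.740 × 1.623 × 6.5789 = 50.612 km/s.
v = √(v_r² + v_t²) = √((-128.4)² + 50.612²) = √19048.1 = 138.01 km/s.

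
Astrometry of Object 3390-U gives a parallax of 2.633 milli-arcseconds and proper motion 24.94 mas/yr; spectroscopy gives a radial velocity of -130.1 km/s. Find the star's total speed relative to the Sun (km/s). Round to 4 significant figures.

d = 1/p = 1/0.002633″ = 379.79 pc.
μ = 24.94 mas/yr = 0.02494 ″/yr.
v_t = 4.740 μ d = 4.740 × 0.02494 × 379.79 = 44.897 km/s.
v = √(v_r² + v_t²) = √((-130.1)² + 44.897²) = √18941.8 = 137.63 km/s.

137.6 km/s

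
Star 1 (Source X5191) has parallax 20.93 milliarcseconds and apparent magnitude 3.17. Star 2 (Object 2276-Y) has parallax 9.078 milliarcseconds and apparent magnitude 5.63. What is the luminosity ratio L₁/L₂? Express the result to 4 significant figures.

L₁/L₂ = 1.813

d₁ = 1/p₁ = 1/0.02093″ = 47.778 pc; d₂ = 1/p₂ = 1/0.009078″ = 110.16 pc.
M₁ = m₁ − 5 log₁₀ d₁ + 5 = 3.17 − 8.3961 + 5 = -0.2261.
M₂ = 5.63 − 10.2101 + 5 = 0.4199.
L₁/L₂ = 10^(0.4(M₂ − M₁)) = 10^(0.4 × 0.6460) = 10^0.25840 = 1.813.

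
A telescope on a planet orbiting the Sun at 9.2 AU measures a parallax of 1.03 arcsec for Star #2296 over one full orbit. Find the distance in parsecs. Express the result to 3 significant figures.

8.93 pc

With baseline B (in AU) and parallax p (in arcsec), d = B/p parsecs.
d = 9.2 / 1.03 = 8.932 pc.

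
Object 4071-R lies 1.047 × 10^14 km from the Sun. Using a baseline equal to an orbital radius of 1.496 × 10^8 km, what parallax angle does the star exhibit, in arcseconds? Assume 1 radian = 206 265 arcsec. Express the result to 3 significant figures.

θ ≈ B/d = (1.496 × 10^8) / (1.047 × 10^14) = 1.4288 × 10^-6 rad.
In arcseconds: 1.4288 × 10^-6 × 206265 = 0.29471″.

0.295 arcsec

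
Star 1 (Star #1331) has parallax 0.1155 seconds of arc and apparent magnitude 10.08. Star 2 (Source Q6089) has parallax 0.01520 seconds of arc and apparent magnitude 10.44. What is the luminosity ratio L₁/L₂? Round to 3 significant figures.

L₁/L₂ = 0.0241

d₁ = 1/p₁ = 1/0.1155″ = 8.658 pc; d₂ = 1/p₂ = 1/0.01520″ = 65.789 pc.
M₁ = m₁ − 5 log₁₀ d₁ + 5 = 10.08 − 4.6871 + 5 = 10.3929.
M₂ = 10.44 − 9.0908 + 5 = 6.3492.
L₁/L₂ = 10^(0.4(M₂ − M₁)) = 10^(0.4 × (-4.0437)) = 10^(-1.61748) = 0.024128.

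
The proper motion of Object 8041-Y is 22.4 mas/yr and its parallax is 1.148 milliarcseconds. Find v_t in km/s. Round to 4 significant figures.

d = 1/p = 1/0.001148″ = 871.08 pc.
μ = 22.4 mas/yr = 0.0224 ″/yr.
v_t = 4.74 × μ × d = 4.74 × 0.0224 × 871.08 = 92.488 km/s.

92.49 km/s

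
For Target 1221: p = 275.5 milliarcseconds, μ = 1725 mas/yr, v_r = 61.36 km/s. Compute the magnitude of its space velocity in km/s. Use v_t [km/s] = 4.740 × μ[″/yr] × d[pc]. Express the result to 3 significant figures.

d = 1/p = 1/0.2755″ = 3.6298 pc.
μ = 1725 mas/yr = 1.725 ″/yr.
v_t = 4.740 μ d = 4.740 × 1.725 × 3.6298 = 29.679 km/s.
v = √(v_r² + v_t²) = √(61.36² + 29.679²) = √4645.89 = 68.161 km/s.

68.2 km/s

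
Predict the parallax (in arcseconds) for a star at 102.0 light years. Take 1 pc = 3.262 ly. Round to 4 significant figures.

d = 102.0 ly ÷ 3.262 = 31.269 pc.
p = 1/d = 1/31.269 = 0.031981 arcsec.

0.03198 arcsec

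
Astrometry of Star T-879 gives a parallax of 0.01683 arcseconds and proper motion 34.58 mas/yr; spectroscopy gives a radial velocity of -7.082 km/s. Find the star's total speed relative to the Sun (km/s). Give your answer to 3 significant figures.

12.0 km/s

d = 1/p = 1/0.01683″ = 59.418 pc.
μ = 34.58 mas/yr = 0.03458 ″/yr.
v_t = 4.740 μ d = 4.740 × 0.03458 × 59.418 = 9.7392 km/s.
v = √(v_r² + v_t²) = √((-7.082)² + 9.7392²) = √145.007 = 12.042 km/s.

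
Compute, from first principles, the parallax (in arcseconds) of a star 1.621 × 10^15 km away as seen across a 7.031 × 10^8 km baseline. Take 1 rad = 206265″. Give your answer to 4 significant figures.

0.08947 arcsec

θ ≈ B/d = (7.031 × 10^8) / (1.621 × 10^15) = 4.3374 × 10^-7 rad.
In arcseconds: 4.3374 × 10^-7 × 206265 = 0.089465″.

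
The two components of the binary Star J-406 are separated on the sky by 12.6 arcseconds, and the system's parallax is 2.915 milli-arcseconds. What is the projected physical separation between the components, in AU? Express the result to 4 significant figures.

4322 AU

d = 1/p = 1/0.002915″ = 343.05 pc.
At distance d (pc), an angle of θ arcsec spans θ·d AU: s = 12.6 × 343.05 = 4322.4 AU.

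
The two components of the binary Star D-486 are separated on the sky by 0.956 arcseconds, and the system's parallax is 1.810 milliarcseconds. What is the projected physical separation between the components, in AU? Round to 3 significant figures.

d = 1/p = 1/0.001810″ = 552.49 pc.
At distance d (pc), an angle of θ arcsec spans θ·d AU: s = 0.956 × 552.49 = 528.18 AU.

528 AU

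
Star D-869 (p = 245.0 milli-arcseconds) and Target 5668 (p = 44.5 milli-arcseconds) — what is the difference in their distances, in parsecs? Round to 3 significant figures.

18.4 pc

d_A = 1/0.2450″ = 4.0816 pc; d_B = 1/0.04450″ = 22.472 pc.
|d_B − d_A| = |22.472 − 4.0816| = 18.39 pc.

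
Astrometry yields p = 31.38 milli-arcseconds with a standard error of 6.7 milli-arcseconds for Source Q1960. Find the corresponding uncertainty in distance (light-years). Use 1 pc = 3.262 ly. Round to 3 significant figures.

d = 1/p, so σ_d = σ_p / p².
σ_d = 0.00670 / (0.03138)² = 0.00670 / 0.0009847 = 6.8041 pc = 6.8041 × 3.262 ly = 22.195 ly.

22.2 ly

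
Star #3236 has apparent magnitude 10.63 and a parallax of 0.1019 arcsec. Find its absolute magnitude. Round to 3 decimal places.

d = 1/p = 1/0.1019″ = 9.8135 pc.
m − M = 5 log₁₀(9.8135) − 5 = 4.9591 − 5 = -0.0409.
M = m − (m − M) = 10.63 − (-0.0409) = 10.671.

M = 10.671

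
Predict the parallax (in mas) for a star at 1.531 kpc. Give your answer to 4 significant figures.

0.6532 mas

d = 1.531 kpc = 1531 pc.
p = 1/d = 1/1531 = 0.00065317 arcsec.
= 0.00065317 × 1000 = 0.65317 mas.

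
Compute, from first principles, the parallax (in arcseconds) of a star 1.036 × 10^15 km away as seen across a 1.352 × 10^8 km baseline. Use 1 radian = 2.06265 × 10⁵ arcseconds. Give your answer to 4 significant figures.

0.02692 arcsec

θ ≈ B/d = (1.352 × 10^8) / (1.036 × 10^15) = 1.3050 × 10^-7 rad.
In arcseconds: 1.3050 × 10^-7 × 206265 = 0.026918″.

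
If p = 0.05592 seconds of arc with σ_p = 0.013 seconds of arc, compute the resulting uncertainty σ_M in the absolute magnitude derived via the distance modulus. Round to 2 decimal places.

σ_M = 0.50 mag

M = m − 5 log₁₀ d + 5 = m + 5 log₁₀ p + 5, so ∂M/∂p = 5/(p ln 10).
σ_M = (5/ln 10) · (σ_p/p) = 2.1715 × 0.013/0.05592 = 2.1715 × 0.23247 = 0.50481.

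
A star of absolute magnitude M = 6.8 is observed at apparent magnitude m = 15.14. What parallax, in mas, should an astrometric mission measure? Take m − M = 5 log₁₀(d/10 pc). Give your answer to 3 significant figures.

m − M = 15.14 − 6.8 = 8.34.
d = 10^((m−M)/5 + 1) = 10^2.668 = 465.59 pc.
p = 1/d = 1/465.59 = 0.0021478 arcsec = 2.1478 mas.

2.15 mas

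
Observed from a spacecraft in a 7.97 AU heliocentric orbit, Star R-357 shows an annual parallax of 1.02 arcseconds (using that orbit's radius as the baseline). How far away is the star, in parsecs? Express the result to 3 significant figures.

7.81 pc

With baseline B (in AU) and parallax p (in arcsec), d = B/p parsecs.
d = 7.97 / 1.02 = 7.8137 pc.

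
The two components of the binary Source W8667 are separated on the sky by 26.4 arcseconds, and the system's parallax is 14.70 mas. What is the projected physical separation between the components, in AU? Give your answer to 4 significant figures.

1796 AU

d = 1/p = 1/0.01470″ = 68.027 pc.
At distance d (pc), an angle of θ arcsec spans θ·d AU: s = 26.4 × 68.027 = 1795.9 AU.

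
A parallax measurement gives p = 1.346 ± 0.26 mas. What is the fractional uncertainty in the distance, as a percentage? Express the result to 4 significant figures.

19.32%

For d = 1/p, |σ_d/d| = |σ_p/p|.
σ_p/p = 0.26 / 1.346 = 0.19316 = 19.316%.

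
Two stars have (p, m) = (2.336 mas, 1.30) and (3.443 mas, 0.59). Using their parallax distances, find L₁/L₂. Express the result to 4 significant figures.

d₁ = 1/p₁ = 1/0.002336″ = 428.08 pc; d₂ = 1/p₂ = 1/0.003443″ = 290.44 pc.
M₁ = m₁ − 5 log₁₀ d₁ + 5 = 1.30 − 13.1576 + 5 = -6.8576.
M₂ = 0.59 − 12.3153 + 5 = -6.7253.
L₁/L₂ = 10^(0.4(M₂ − M₁)) = 10^(0.4 × 0.1323) = 10^0.05292 = 1.1296.

L₁/L₂ = 1.130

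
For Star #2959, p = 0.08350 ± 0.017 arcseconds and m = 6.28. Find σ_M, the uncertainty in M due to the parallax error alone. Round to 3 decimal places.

σ_M = 0.442 mag

M = m − 5 log₁₀ d + 5 = m + 5 log₁₀ p + 5, so ∂M/∂p = 5/(p ln 10).
σ_M = (5/ln 10) · (σ_p/p) = 2.1715 × 0.017/0.08350 = 2.1715 × 0.20359 = 0.4421.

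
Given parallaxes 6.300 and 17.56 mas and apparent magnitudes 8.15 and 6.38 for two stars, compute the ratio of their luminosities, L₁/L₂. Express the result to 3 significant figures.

L₁/L₂ = 1.52

d₁ = 1/p₁ = 1/0.006300″ = 158.73 pc; d₂ = 1/p₂ = 1/0.01756″ = 56.948 pc.
M₁ = m₁ − 5 log₁₀ d₁ + 5 = 8.15 − 11.0033 + 5 = 2.1467.
M₂ = 6.38 − 8.7774 + 5 = 2.6026.
L₁/L₂ = 10^(0.4(M₂ − M₁)) = 10^(0.4 × 0.4559) = 10^0.18236 = 1.5218.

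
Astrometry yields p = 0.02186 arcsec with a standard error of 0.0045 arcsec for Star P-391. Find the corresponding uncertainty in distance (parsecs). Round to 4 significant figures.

d = 1/p, so σ_d = σ_p / p².
σ_d = 0.00450 / (0.02186)² = 0.00450 / 0.00047786 = 9.417 pc.

9.417 pc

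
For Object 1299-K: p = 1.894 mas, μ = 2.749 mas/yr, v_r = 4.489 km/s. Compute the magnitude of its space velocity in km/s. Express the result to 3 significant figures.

d = 1/p = 1/0.001894″ = 527.98 pc.
μ = 2.749 mas/yr = 0.002749 ″/yr.
v_t = 4.740 μ d = 4.740 × 0.002749 × 527.98 = 6.8797 km/s.
v = √(v_r² + v_t²) = √(4.489² + 6.8797²) = √67.4814 = 8.2147 km/s.

8.21 km/s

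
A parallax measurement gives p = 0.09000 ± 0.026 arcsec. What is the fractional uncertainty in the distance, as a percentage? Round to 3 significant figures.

For d = 1/p, |σ_d/d| = |σ_p/p|.
σ_p/p = 0.026 / 0.09000 = 0.28889 = 28.889%.

28.9%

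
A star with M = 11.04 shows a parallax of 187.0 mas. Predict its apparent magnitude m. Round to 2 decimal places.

d = 1/p = 1/0.1870″ = 5.3476 pc.
m − M = 5 log₁₀ d − 5 = 5 log₁₀(5.3476) − 5 = 3.6408 − 5 = -1.3592.
m = M + (m − M) = 11.04 + (-1.3592) = 9.68.

m = 9.68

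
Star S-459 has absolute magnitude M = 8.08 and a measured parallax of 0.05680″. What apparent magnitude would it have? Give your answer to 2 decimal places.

d = 1/p = 1/0.05680″ = 17.606 pc.
m − M = 5 log₁₀ d − 5 = 5 log₁₀(17.606) − 5 = 6.2283 − 5 = 1.2283.
m = M + (m − M) = 8.08 + 1.2283 = 9.31.

m = 9.31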